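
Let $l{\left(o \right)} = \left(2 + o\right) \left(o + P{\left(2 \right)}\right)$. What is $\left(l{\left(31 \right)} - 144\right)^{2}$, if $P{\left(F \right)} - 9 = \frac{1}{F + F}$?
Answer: $\frac{22439169}{16} \approx 1.4024 \cdot 10^{6}$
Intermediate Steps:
$P{\left(F \right)} = 9 + \frac{1}{2 F}$ ($P{\left(F \right)} = 9 + \frac{1}{F + F} = 9 + \frac{1}{2 F}$)
$l{\left(o \right)} = \left(2 + o\right) \left(\frac{37}{4} + o\right)$ ($l{\left(o \right)} = \left(2 + o\right) \left(o + \left(9 + \frac{1}{2 \cdot 2}\right)\right) = \left(2 + o\right) \left(o + \left(9 + \frac{1}{2} \cdot \frac{1}{2}\right)\right) = \left(2 + o\right) \left(o + \left(9 + \frac{1}{4}\right)\right) = \left(2 + o\right) \left(o + \frac{37}{4}\right) = \left(2 + o\right) \left(\frac{37}{4} + o\right)$)
$\left(l{\left(31 \right)} - 144\right)^{2} = \left(\left(\frac{37}{2} + 31^{2} + \frac{45}{4} \cdot 31\right) - 144\right)^{2} = \left(\left(\frac{37}{2} + 961 + \frac{1395}{4}\right) - 144\right)^{2} = \left(\frac{5313}{4} - 144\right)^{2} = \left(\frac{4737}{4}\right)^{2} = \frac{22439169}{16}$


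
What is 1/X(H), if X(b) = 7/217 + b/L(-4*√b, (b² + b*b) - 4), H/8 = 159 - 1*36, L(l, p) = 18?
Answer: 93/5087 ≈ 0.018282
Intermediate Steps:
H = 984 (H = 8*(159 - 1*36) = 8*(159 - 36) = 8*123 = 984)
X(b) = 1/31 + b/18 (X(b) = 7/217 + b/18 = 7*(1/217) + b*(1/18) = 1/31 + b/18)
1/X(H) = 1/(1/31 + (1/18)*984) = 1/(1/31 + 164/3) = 1/(5087/93) = 93/5087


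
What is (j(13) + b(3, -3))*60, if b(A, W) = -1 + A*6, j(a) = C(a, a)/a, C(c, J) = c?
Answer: 1080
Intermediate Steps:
j(a) = 1 (j(a) = a/a = 1)
b(A, W) = -1 + 6*A
(j(13) + b(3, -3))*60 = (1 + (-1 + 6*3))*60 = (1 + (-1 + 18))*60 = (1 + 17)*60 = 18*60 = 1080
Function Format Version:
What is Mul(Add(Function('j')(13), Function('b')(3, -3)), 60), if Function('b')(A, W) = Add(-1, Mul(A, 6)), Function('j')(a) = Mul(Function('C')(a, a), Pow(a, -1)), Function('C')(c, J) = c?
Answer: 1080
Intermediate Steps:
Function('j')(a) = 1 (Function('j')(a) = Mul(a, Pow(a, -1)) = 1)
Function('b')(A, W) = Add(-1, Mul(6, A))
Mul(Add(Function('j')(13), Function('b')(3, -3)), 60) = Mul(Add(1, Add(-1, Mul(6, 3))), 60) = Mul(Add(1, Add(-1, 18)), 60) = Mul(Add(1, 17), 60) = Mul(18, 60) = 1080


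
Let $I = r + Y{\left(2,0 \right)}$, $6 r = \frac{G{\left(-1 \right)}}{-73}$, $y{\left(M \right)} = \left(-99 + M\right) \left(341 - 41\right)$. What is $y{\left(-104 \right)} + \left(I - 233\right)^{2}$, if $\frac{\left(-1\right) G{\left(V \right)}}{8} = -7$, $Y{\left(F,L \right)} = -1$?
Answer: $- \frac{291801824}{47961} \approx -6084.1$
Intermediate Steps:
$G{\left(V \right)} = 56$ ($G{\left(V \right)} = \left(-8\right) \left(-7\right) = 56$)
$y{\left(M \right)} = -29700 + 300 M$ ($y{\left(M \right)} = \left(-99 + M\right) 300 = -29700 + 300 M$)
$r = - \frac{28}{219}$ ($r = \frac{56 \frac{1}{-73}}{6} = \frac{56 \left(- \frac{1}{73}\right)}{6} = \frac{1}{6} \left(- \frac{56}{73}\right) = - \frac{28}{219} \approx -0.12785$)
$I = - \frac{247}{219}$ ($I = - \frac{28}{219} - 1 = - \frac{247}{219} \approx -1.1279$)
$y{\left(-104 \right)} + \left(I - 233\right)^{2} = \left(-29700 + 300 \left(-104\right)\right) + \left(- \frac{247}{219} - 233\right)^{2} = \left(-29700 - 31200\right) + \left(- \frac{51274}{219}\right)^{2} = -60900 + \frac{2629023076}{47961} = - \frac{291801824}{47961}$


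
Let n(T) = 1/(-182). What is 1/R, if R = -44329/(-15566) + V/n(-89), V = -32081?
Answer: 15566/90885902301 ≈ 1.7127e-7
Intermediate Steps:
n(T) = -1/182
R = 90885902301/15566 (R = -44329/(-15566) - 32081/(-1/182) = -44329*(-1/15566) - 32081*(-182) = 44329/15566 + 5838742 = 90885902301/15566 ≈ 5.8387e+6)
1/R = 1/(90885902301/15566) = 15566/90885902301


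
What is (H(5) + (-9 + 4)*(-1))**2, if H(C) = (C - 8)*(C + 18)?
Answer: 4096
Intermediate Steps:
H(C) = (-8 + C)*(18 + C)
(H(5) + (-9 + 4)*(-1))**2 = ((-144 + 5**2 + 10*5) + (-9 + 4)*(-1))**2 = ((-144 + 25 + 50) - 5*(-1))**2 = (-69 + 5)**2 = (-64)**2 = 4096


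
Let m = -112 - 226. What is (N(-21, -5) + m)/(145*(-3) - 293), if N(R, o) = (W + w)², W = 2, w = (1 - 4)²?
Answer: 31/104 ≈ 0.29808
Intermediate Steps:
w = 9 (w = (-3)² = 9)
N(R, o) = 121 (N(R, o) = (2 + 9)² = 11² = 121)
m = -338
(N(-21, -5) + m)/(145*(-3) - 293) = (121 - 338)/(145*(-3) - 293) = -217/(-435 - 293) = -217/(-728) = -217*(-1/728) = 31/104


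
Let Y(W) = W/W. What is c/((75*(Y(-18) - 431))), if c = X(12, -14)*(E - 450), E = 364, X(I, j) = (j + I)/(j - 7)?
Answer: 2/7875 ≈ 0.00025397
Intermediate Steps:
X(I, j) = (I + j)/(-7 + j)
Y(W) = 1
c = -172/21 (c = ((12 - 14)/(-7 - 14))*(364 - 450) = (-2/(-21))*(-86) = -1/21*(-2)*(-86) = (2/21)*(-86) = -172/21 ≈ -8.1905)
c/((75*(Y(-18) - 431))) = -172*1/(75*(1 - 431))/21 = -172/(21*(75*(-430))) = -172/21/(-32250) = -172/21*(-1/32250) = 2/7875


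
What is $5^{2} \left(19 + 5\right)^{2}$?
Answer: $14400$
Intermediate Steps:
$5^{2} \left(19 + 5\right)^{2} = 25 \cdot 24^{2} = 25 \cdot 576 = 14400$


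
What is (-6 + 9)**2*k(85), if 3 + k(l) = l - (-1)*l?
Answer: 1503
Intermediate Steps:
k(l) = -3 + 2*l (k(l) = -3 + (l - (-1)*l) = -3 + (l + l) = -3 + 2*l)
(-6 + 9)**2*k(85) = (-6 + 9)**2*(-3 + 2*85) = 3**2*(-3 + 170) = 9*167 = 1503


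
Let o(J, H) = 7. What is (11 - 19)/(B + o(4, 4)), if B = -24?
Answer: 8/17 ≈ 0.47059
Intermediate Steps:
(11 - 19)/(B + o(4, 4)) = (11 - 19)/(-24 + 7) = -8/(-17) = -8*(-1/17) = 8/17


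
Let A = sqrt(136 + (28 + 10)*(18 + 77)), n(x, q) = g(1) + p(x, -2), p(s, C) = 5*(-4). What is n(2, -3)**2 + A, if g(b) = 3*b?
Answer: 289 + sqrt(3746) ≈ 350.20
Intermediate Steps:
p(s, C) = -20
n(x, q) = -17 (n(x, q) = 3*1 - 20 = 3 - 20 = -17)
A = sqrt(3746) (A = sqrt(136 + 38*95) = sqrt(136 + 3610) = sqrt(3746) ≈ 61.205)
n(2, -3)**2 + A = (-17)**2 + sqrt(3746) = 289 + sqrt(3746)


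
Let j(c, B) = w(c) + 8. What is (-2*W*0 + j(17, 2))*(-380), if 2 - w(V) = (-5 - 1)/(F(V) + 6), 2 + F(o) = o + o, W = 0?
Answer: -3860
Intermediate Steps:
F(o) = -2 + 2*o (F(o) = -2 + (o + o) = -2 + 2*o)
w(V) = 2 + 6/(4 + 2*V) (w(V) = 2 - (-5 - 1)/((-2 + 2*V) + 6) = 2 - (-6)/(4 + 2*V) = 2 + 6/(4 + 2*V))
j(c, B) = 8 + (7 + 2*c)/(2 + c) (j(c, B) = (7 + 2*c)/(2 + c) + 8 = 8 + (7 + 2*c)/(2 + c))
(-2*W*0 + j(17, 2))*(-380) = (-2*0*0 + (23 + 10*17)/(2 + 17))*(-380) = (0*0 + (23 + 170)/19)*(-380) = (0 + (1/19)*193)*(-380) = (0 + 193/19)*(-380) = (193/19)*(-380) = -3860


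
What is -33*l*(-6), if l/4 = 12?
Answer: 9504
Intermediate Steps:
l = 48 (l = 4*12 = 48)
-33*l*(-6) = -33*48*(-6) = -1584*(-6) = 9504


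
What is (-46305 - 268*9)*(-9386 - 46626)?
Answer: 2728736604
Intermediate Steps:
(-46305 - 268*9)*(-9386 - 46626) = (-46305 - 2412)*(-56012) = -48717*(-56012) = 2728736604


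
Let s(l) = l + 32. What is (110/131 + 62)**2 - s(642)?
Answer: 56199310/17161 ≈ 3274.8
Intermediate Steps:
s(l) = 32 + l
(110/131 + 62)**2 - s(642) = (110/131 + 62)**2 - (32 + 642) = (110*(1/131) + 62)**2 - 1*674 = (110/131 + 62)**2 - 674 = (8232/131)**2 - 674 = 67765824/17161 - 674 = 56199310/17161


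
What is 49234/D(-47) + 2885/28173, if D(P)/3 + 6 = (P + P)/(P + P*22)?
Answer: -1772301167/638588 ≈ -2775.3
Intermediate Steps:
D(P) = -408/23 (D(P) = -18 + 3*((P + P)/(P + P*22)) = -18 + 3*((2*P)/(P + 22*P)) = -18 + 3*((2*P)/((23*P))) = -18 + 3*((2*P)*(1/(23*P))) = -18 + 3*(2/23) = -18 + 6/23 = -408/23)
49234/D(-47) + 2885/28173 = 49234/(-408/23) + 2885/28173 = 49234*(-23/408) + 2885*(1/28173) = -566191/204 + 2885/28173 = -1772301167/638588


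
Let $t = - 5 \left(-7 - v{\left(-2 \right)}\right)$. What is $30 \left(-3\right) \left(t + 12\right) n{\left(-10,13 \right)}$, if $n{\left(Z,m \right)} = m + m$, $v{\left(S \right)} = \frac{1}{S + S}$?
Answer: $-107055$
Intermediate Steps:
$v{\left(S \right)} = \frac{1}{2 S}$
$n{\left(Z,m \right)} = 2 m$
$t = \frac{135}{4}$ ($t = - 5 \left(-7 - \frac{1}{2 \left(-2\right)}\right) = - 5 \left(-7 - \frac{1}{2} \left(- \frac{1}{2}\right)\right) = - 5 \left(-7 - - \frac{1}{4}\right) = - 5 \left(-7 + \frac{1}{4}\right) = \left(-5\right) \left(- \frac{27}{4}\right) = \frac{135}{4} \approx 33.75$)
$30 \left(-3\right) \left(t + 12\right) n{\left(-10,13 \right)} = 30 \left(-3\right) \left(\frac{135}{4} + 12\right) 2 \cdot 13 = \left(-90\right) \frac{183}{4} \cdot 26 = \left(- \frac{8235}{2}\right) 26 = -107055$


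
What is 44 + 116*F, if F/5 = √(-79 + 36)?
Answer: 44 + 580*I*√43 ≈ 44.0 + 3803.3*I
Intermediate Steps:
F = 5*I*√43 (F = 5*√(-79 + 36) = 5*√(-43) = 5*(I*√43) = 5*I*√43 ≈ 32.787*I)
44 + 116*F = 44 + 116*(5*I*√43) = 44 + 580*I*√43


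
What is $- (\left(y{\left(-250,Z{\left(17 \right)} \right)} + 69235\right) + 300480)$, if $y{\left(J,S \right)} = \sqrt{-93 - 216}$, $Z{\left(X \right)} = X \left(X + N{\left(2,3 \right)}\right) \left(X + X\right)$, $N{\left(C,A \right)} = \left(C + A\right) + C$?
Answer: $-369715 - i \sqrt{309} \approx -3.6972 \cdot 10^{5} - 17.578 i$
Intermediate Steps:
$N{\left(C,A \right)} = A + 2 C$ ($N{\left(C,A \right)} = \left(A + C\right) + C = A + 2 C$)
$Z{\left(X \right)} = 2 X^{2} \left(7 + X\right)$ ($Z{\left(X \right)} = X \left(X + \left(3 + 2 \cdot 2\right)\right) \left(X + X\right) = X \left(X + \left(3 + 4\right)\right) 2 X = X \left(X + 7\right) 2 X = X \left(7 + X\right) 2 X = X 2 X \left(7 + X\right) = 2 X^{2} \left(7 + X\right)$)
$y{\left(J,S \right)} = i \sqrt{309}$ ($y{\left(J,S \right)} = \sqrt{-309} = i \sqrt{309}$)
$- (\left(y{\left(-250,Z{\left(17 \right)} \right)} + 69235\right) + 300480) = - (\left(i \sqrt{309} + 69235\right) + 300480) = - (\left(69235 + i \sqrt{309}\right) + 300480) = - (369715 + i \sqrt{309}) = -369715 - i \sqrt{309}$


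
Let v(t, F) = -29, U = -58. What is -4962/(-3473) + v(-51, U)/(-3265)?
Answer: 16301647/11339345 ≈ 1.4376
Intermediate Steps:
-4962/(-3473) + v(-51, U)/(-3265) = -4962/(-3473) - 29/(-3265) = -4962*(-1/3473) - 29*(-1/3265) = 4962/3473 + 29/3265 = 16301647/11339345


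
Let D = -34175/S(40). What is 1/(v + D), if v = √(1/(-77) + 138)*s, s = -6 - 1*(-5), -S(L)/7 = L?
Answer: 842072/101825895 + 448*√1309/20365179 ≈ 0.0090656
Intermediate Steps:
S(L) = -7*L
s = -1 (s = -6 + 5 = -1)
D = 6835/56 (D = -34175/((-7*40)) = -34175/(-280) = -34175*(-1/280) = 6835/56 ≈ 122.05)
v = -25*√1309/77 (v = √(1/(-77) + 138)*(-1) = √(-1/77 + 138)*(-1) = √(10625/77)*(-1) = (25*√1309/77)*(-1) = -25*√1309/77 ≈ -11.747)
1/(v + D) = 1/(-25*√1309/77 + 6835/56) = 1/(6835/56 - 25*√1309/77)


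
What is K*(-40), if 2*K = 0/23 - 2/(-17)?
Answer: -40/17 ≈ -2.3529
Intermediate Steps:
K = 1/17 (K = (0/23 - 2/(-17))/2 = (0*(1/23) - 2*(-1/17))/2 = (0 + 2/17)/2 = (½)*(2/17) = 1/17 ≈ 0.058824)
K*(-40) = (1/17)*(-40) = -40/17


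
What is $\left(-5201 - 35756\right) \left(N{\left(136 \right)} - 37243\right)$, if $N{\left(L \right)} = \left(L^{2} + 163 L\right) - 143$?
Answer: $-134257046$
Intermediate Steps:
$N{\left(L \right)} = -143 + L^{2} + 163 L$
$\left(-5201 - 35756\right) \left(N{\left(136 \right)} - 37243\right) = \left(-5201 - 35756\right) \left(\left(-143 + 136^{2} + 163 \cdot 136\right) - 37243\right) = - 40957 \left(\left(-143 + 18496 + 22168\right) - 37243\right) = - 40957 \left(40521 - 37243\right) = \left(-40957\right) 3278 = -134257046$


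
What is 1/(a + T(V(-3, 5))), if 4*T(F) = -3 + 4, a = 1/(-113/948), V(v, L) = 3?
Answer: -452/3679 ≈ -0.12286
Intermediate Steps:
a = -948/113 (a = 1/(-113*1/948) = 1/(-113/948) = -948/113 ≈ -8.3894)
T(F) = 1/4 (T(F) = (-3 + 4)/4 = (1/4)*1 = 1/4)
1/(a + T(V(-3, 5))) = 1/(-948/113 + 1/4) = 1/(-3679/452) = -452/3679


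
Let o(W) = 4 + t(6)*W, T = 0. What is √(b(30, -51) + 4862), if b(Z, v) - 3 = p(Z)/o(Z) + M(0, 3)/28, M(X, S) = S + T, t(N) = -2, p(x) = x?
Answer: 2*√59591/7 ≈ 69.746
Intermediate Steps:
o(W) = 4 - 2*W
M(X, S) = S (M(X, S) = S + 0 = S)
b(Z, v) = 87/28 + Z/(4 - 2*Z) (b(Z, v) = 3 + (Z/(4 - 2*Z) + 3/28) = 3 + (3/28 + Z/(4 - 2*Z)) = 87/28 + Z/(4 - 2*Z))
√(b(30, -51) + 4862) = √((174 - 73*30)/(28*(2 - 1*30)) + 4862) = √((174 - 2190)/(28*(2 - 30)) + 4862) = √((1/28)*(-2016)/(-28) + 4862) = √((1/28)*(-1/28)*(-2016) + 4862) = √(18/7 + 4862) = √(34052/7) = 2*√59591/7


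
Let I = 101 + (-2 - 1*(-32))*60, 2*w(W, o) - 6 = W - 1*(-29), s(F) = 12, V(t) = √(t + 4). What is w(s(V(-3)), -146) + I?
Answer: 3849/2 ≈ 1924.5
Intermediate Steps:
V(t) = √(4 + t)
w(W, o) = 35/2 + W/2 (w(W, o) = 3 + (W - 1*(-29))/2 = 3 + (W + 29)/2 = 3 + (29 + W)/2 = 3 + (29/2 + W/2) = 35/2 + W/2)
I = 1901 (I = 101 + (-2 + 32)*60 = 101 + 30*60 = 101 + 1800 = 1901)
w(s(V(-3)), -146) + I = (35/2 + (½)*12) + 1901 = (35/2 + 6) + 1901 = 47/2 + 1901 = 3849/2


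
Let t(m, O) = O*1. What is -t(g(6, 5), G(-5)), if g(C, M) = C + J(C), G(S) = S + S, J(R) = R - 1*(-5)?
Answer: 10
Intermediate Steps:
J(R) = 5 + R (J(R) = R + 5 = 5 + R)
G(S) = 2*S
g(C, M) = 5 + 2*C (g(C, M) = C + (5 + C) = 5 + 2*C)
t(m, O) = O
-t(g(6, 5), G(-5)) = -2*(-5) = -1*(-10) = 10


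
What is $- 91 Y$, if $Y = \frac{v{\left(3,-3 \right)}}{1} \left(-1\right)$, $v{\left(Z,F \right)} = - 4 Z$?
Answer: $-1092$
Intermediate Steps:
$Y = 12$ ($Y = \frac{\left(-4\right) 3}{1} \left(-1\right) = \left(-12\right) 1 \left(-1\right) = \left(-12\right) \left(-1\right) = 12$)
$- 91 Y = \left(-91\right) 12 = -1092$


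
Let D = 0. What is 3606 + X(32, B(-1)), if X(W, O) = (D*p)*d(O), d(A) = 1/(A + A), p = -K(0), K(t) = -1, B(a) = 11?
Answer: 3606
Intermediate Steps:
p = 1 (p = -1*(-1) = 1)
d(A) = 1/(2*A)
X(W, O) = 0 (X(W, O) = (0*1)*(1/(2*O)) = 0*(1/(2*O)) = 0)
3606 + X(32, B(-1)) = 3606 + 0 = 3606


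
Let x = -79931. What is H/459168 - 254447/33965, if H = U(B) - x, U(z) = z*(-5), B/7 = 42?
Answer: -114168992231/15595641120 ≈ -7.3206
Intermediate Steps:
B = 294 (B = 7*42 = 294)
U(z) = -5*z
H = 78461 (H = -5*294 - 1*(-79931) = -1470 + 79931 = 78461)
H/459168 - 254447/33965 = 78461/459168 - 254447/33965 = -114168992231/15595641120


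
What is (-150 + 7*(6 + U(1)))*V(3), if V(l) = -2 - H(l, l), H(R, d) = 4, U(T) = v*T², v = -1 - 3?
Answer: 816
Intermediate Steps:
v = -4
U(T) = -4*T²
V(l) = -6 (V(l) = -2 - 1*4 = -2 - 4 = -6)
(-150 + 7*(6 + U(1)))*V(3) = (-150 + 7*(6 - 4*1²))*(-6) = (-150 + 7*(6 - 4*1))*(-6) = (-150 + 7*(6 - 4))*(-6) = (-150 + 7*2)*(-6) = (-150 + 14)*(-6) = -136*(-6) = 816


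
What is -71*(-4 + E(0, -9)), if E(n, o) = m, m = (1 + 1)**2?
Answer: 0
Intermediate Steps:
m = 4 (m = 2**2 = 4)
E(n, o) = 4
-71*(-4 + E(0, -9)) = -71*(-4 + 4) = -71*0 = 0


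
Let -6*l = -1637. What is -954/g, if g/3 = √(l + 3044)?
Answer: -318*√119406/19901 ≈ -5.5216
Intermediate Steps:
l = 1637/6 (l = -⅙*(-1637) = 1637/6 ≈ 272.83)
g = √119406/2 (g = 3*√(1637/6 + 3044) = 3*√(19901/6) = 3*(√119406/6) = √119406/2 ≈ 172.78)
-954/g = -954*√119406/59703 = -318*√119406/19901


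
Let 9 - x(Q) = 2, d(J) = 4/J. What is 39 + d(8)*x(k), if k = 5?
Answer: 85/2 ≈ 42.500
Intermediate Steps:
x(Q) = 7 (x(Q) = 9 - 1*2 = 9 - 2 = 7)
39 + d(8)*x(k) = 39 + (4/8)*7 = 39 + (4*(⅛))*7 = 39 + (½)*7 = 39 + 7/2 = 85/2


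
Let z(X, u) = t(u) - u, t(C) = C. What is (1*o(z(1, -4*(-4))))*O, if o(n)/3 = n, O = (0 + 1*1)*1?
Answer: 0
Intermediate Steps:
z(X, u) = 0 (z(X, u) = u - u = 0)
O = 1 (O = (0 + 1)*1 = 1*1 = 1)
o(n) = 3*n
(1*o(z(1, -4*(-4))))*O = (1*(3*0))*1 = (1*0)*1 = 0*1 = 0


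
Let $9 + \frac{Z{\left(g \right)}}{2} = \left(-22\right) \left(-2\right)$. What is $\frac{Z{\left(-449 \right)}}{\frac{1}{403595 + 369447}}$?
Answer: $54112940$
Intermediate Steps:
$Z{\left(g \right)} = 70$ ($Z{\left(g \right)} = -18 + 2 \left(\left(-22\right) \left(-2\right)\right) = -18 + 2 \cdot 44 = -18 + 88 = 70$)
$\frac{Z{\left(-449 \right)}}{\frac{1}{403595 + 369447}} = \frac{70}{\frac{1}{403595 + 369447}} = \frac{70}{\frac{1}{773042}} = 70 \frac{1}{\frac{1}{773042}} = 70 \cdot 773042 = 54112940$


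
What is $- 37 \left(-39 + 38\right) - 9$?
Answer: $28$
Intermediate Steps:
$- 37 \left(-39 + 38\right) - 9 = \left(-37\right) \left(-1\right) - 9 = 37 - 9 = 28$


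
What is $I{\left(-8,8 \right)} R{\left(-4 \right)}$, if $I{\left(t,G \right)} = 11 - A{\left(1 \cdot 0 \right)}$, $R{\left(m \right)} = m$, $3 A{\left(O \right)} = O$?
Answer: $-44$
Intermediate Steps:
$A{\left(O \right)} = \frac{O}{3}$
$I{\left(t,G \right)} = 11$ ($I{\left(t,G \right)} = 11 - \frac{1 \cdot 0}{3} = 11 - \frac{1}{3} \cdot 0 = 11 - 0 = 11 + 0 = 11$)
$I{\left(-8,8 \right)} R{\left(-4 \right)} = 11 \left(-4\right) = -44$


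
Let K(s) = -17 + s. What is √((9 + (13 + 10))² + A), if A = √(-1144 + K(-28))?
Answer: √(1024 + I*√1189) ≈ 32.005 + 0.5387*I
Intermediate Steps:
A = I*√1189 (A = √(-1144 + (-17 - 28)) = √(-1144 - 45) = √(-1189) = I*√1189 ≈ 34.482*I)
√((9 + (13 + 10))² + A) = √((9 + (13 + 10))² + I*√1189) = √((9 + 23)² + I*√1189) = √(32² + I*√1189) = √(1024 + I*√1189)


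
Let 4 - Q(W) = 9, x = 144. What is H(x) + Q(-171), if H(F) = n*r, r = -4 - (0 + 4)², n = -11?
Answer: 215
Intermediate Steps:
Q(W) = -5 (Q(W) = 4 - 1*9 = 4 - 9 = -5)
r = -20 (r = -4 - 1*4² = -4 - 1*16 = -4 - 16 = -20)
H(F) = 220 (H(F) = -11*(-20) = 220)
H(x) + Q(-171) = 220 - 5 = 215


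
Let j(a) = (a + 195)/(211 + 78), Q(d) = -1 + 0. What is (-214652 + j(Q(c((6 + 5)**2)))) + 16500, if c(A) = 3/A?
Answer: -57265734/289 ≈ -1.9815e+5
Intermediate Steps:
Q(d) = -1
j(a) = 195/289 + a/289 (j(a) = (195 + a)/289 = (195 + a)*(1/289) = 195/289 + a/289)
(-214652 + j(Q(c((6 + 5)**2)))) + 16500 = (-214652 + (195/289 + (1/289)*(-1))) + 16500 = (-214652 + (195/289 - 1/289)) + 16500 = (-214652 + 194/289) + 16500 = -62034234/289 + 16500 = -57265734/289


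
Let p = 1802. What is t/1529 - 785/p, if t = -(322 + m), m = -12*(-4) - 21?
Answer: -1829163/2755258 ≈ -0.66388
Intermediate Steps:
m = 27 (m = 48 - 21 = 27)
t = -349 (t = -(322 + 27) = -1*349 = -349)
t/1529 - 785/p = -349/1529 - 785/1802 = -1829163/2755258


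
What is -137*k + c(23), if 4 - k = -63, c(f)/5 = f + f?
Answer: -8949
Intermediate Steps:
c(f) = 10*f (c(f) = 5*(f + f) = 5*(2*f) = 10*f)
k = 67 (k = 4 - 1*(-63) = 4 + 63 = 67)
-137*k + c(23) = -137*67 + 10*23 = -9179 + 230 = -8949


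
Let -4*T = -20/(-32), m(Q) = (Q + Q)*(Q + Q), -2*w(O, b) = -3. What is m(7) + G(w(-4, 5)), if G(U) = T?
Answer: 6267/32 ≈ 195.84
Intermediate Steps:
w(O, b) = 3/2 (w(O, b) = -½*(-3) = 3/2)
m(Q) = 4*Q² (m(Q) = (2*Q)*(2*Q) = 4*Q²)
T = -5/32 (T = -(-5)/(-32) = -(-5)*(-1)/32 = -¼*5/8 = -5/32 ≈ -0.15625)
G(U) = -5/32
m(7) + G(w(-4, 5)) = 4*7² - 5/32 = 4*49 - 5/32 = 196 - 5/32 = 6267/32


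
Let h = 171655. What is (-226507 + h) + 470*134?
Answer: 8128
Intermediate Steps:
(-226507 + h) + 470*134 = (-226507 + 171655) + 470*134 = -54852 + 62980 = 8128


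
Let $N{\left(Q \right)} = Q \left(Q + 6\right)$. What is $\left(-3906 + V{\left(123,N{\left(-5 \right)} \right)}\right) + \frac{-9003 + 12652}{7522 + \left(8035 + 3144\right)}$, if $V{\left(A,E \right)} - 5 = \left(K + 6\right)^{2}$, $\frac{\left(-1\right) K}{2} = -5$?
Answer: $- \frac{68161496}{18701} \approx -3644.8$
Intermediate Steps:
$K = 10$ ($K = \left(-2\right) \left(-5\right) = 10$)
$N{\left(Q \right)} = Q \left(6 + Q\right)$
$V{\left(A,E \right)} = 261$ ($V{\left(A,E \right)} = 5 + \left(10 + 6\right)^{2} = 5 + 16^{2} = 5 + 256 = 261$)
$\left(-3906 + V{\left(123,N{\left(-5 \right)} \right)}\right) + \frac{-9003 + 12652}{7522 + \left(8035 + 3144\right)} = \left(-3906 + 261\right) + \frac{-9003 + 12652}{7522 + \left(8035 + 3144\right)} = -3645 + \frac{3649}{7522 + 11179} = -3645 + \frac{3649}{18701} = - \frac{68161496}{18701}$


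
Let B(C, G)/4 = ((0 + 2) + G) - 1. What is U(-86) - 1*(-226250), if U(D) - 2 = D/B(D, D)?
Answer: 38462883/170 ≈ 2.2625e+5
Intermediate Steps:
B(C, G) = 4 + 4*G (B(C, G) = 4*(((0 + 2) + G) - 1) = 4*((2 + G) - 1) = 4*(1 + G) = 4 + 4*G)
U(D) = 2 + D/(4 + 4*D)
U(-86) - 1*(-226250) = (8 + 9*(-86))/(4*(1 - 86)) - 1*(-226250) = (¼)*(8 - 774)/(-85) + 226250 = (¼)*(-1/85)*(-766) + 226250 = 383/170 + 226250 = 38462883/170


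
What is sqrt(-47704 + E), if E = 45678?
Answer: I*sqrt(2026) ≈ 45.011*I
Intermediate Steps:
sqrt(-47704 + E) = sqrt(-47704 + 45678) = sqrt(-2026) = I*sqrt(2026)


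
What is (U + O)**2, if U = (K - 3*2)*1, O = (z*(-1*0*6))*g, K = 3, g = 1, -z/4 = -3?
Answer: 9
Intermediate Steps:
z = 12 (z = -4*(-3) = 12)
O = 0 (O = (12*(-1*0*6))*1 = (12*(0*6))*1 = (12*0)*1 = 0*1 = 0)
U = -3 (U = (3 - 3*2)*1 = (3 - 6)*1 = -3*1 = -3)
(U + O)**2 = (-3 + 0)**2 = (-3)**2 = 9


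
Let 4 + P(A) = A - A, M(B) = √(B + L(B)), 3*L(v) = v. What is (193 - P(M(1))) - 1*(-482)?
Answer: 679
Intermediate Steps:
L(v) = v/3
M(B) = 2*√3*√B/3 (M(B) = √(B + B/3) = √(4*B/3) = 2*√3*√B/3)
P(A) = -4 (P(A) = -4 + (A - A) = -4 + 0 = -4)
(193 - P(M(1))) - 1*(-482) = (193 - 1*(-4)) - 1*(-482) = (193 + 4) + 482 = 197 + 482 = 679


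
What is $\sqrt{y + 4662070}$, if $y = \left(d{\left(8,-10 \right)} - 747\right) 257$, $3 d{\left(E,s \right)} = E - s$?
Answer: $\sqrt{4471633} \approx 2114.6$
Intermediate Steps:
$d{\left(E,s \right)} = - \frac{s}{3} + \frac{E}{3}$ ($d{\left(E,s \right)} = \frac{E - s}{3} = - \frac{s}{3} + \frac{E}{3}$)
$y = -190437$ ($y = \left(\left(\left(- \frac{1}{3}\right) \left(-10\right) + \frac{1}{3} \cdot 8\right) - 747\right) 257 = \left(\left(\frac{10}{3} + \frac{8}{3}\right) - 747\right) 257 = \left(6 - 747\right) 257 = \left(-741\right) 257 = -190437$)
$\sqrt{y + 4662070} = \sqrt{-190437 + 4662070} = \sqrt{4471633}$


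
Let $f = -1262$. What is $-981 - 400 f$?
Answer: $503819$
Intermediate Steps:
$-981 - 400 f = -981 - -504800 = -981 + 504800 = 503819$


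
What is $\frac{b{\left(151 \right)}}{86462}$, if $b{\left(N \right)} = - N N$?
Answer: $- \frac{22801}{86462} \approx -0.26371$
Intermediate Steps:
$b{\left(N \right)} = - N^{2}$
$\frac{b{\left(151 \right)}}{86462} = \frac{\left(-1\right) 151^{2}}{86462} = \left(-1\right) 22801 \cdot \frac{1}{86462} = \left(-22801\right) \frac{1}{86462} = - \frac{22801}{86462}$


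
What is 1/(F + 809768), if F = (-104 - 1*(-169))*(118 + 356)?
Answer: 1/840578 ≈ 1.1897e-6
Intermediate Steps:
F = 30810 (F = (-104 + 169)*474 = 65*474 = 30810)
1/(F + 809768) = 1/(30810 + 809768) = 1/840578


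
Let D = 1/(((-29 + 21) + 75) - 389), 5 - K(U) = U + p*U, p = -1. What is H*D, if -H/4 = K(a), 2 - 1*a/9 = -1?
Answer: 10/161 ≈ 0.062112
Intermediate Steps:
a = 27 (a = 18 - 9*(-1) = 18 + 9 = 27)
K(U) = 5 (K(U) = 5 - (U - U) = 5 - 1*0 = 5 + 0 = 5)
H = -20 (H = -4*5 = -20)
D = -1/322 (D = 1/((-8 + 75) - 389) = 1/(67 - 389) = 1/(-322) = -1/322 ≈ -0.0031056)
H*D = -20*(-1/322) = 10/161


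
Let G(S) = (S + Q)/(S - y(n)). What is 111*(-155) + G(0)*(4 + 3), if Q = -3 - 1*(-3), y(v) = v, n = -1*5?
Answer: -17205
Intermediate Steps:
n = -5
Q = 0 (Q = -3 + 3 = 0)
G(S) = S/(5 + S) (G(S) = (S + 0)/(S - 1*(-5)) = S/(S + 5) = S/(5 + S))
111*(-155) + G(0)*(4 + 3) = 111*(-155) + (0/(5 + 0))*(4 + 3) = -17205 + (0/5)*7 = -17205 + (0*(1/5))*7 = -17205 + 0*7 = -17205 + 0 = -17205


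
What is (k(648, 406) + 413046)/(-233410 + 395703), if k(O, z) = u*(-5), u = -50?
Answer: 413296/162293 ≈ 2.5466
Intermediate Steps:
k(O, z) = 250 (k(O, z) = -50*(-5) = 250)
(k(648, 406) + 413046)/(-233410 + 395703) = (250 + 413046)/(-233410 + 395703) = 413296/162293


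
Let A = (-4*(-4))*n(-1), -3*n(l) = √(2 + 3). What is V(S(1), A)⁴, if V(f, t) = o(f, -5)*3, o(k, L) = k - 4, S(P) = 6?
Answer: 1296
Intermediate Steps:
n(l) = -√5/3 (n(l) = -√(2 + 3)/3 = -√5/3)
o(k, L) = -4 + k
A = -16*√5/3 (A = (-4*(-4))*(-√5/3) = 16*(-√5/3) = -16*√5/3 ≈ -11.926)
V(f, t) = -12 + 3*f (V(f, t) = (-4 + f)*3 = -12 + 3*f)
V(S(1), A)⁴ = (-12 + 3*6)⁴ = (-12 + 18)⁴ = 6⁴ = 1296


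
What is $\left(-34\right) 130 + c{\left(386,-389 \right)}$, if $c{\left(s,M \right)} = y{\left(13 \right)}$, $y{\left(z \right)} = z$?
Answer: $-4407$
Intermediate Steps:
$c{\left(s,M \right)} = 13$
$\left(-34\right) 130 + c{\left(386,-389 \right)} = \left(-34\right) 130 + 13 = -4420 + 13 = -4407$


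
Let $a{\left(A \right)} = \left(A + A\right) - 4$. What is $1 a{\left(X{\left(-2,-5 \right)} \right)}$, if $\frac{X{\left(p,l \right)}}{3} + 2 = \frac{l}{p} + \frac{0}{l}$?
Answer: $-1$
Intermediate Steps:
$X{\left(p,l \right)} = -6 + \frac{3 l}{p}$ ($X{\left(p,l \right)} = -6 + 3 \left(\frac{l}{p} + \frac{0}{l}\right) = -6 + 3 \left(\frac{l}{p} + 0\right) = -6 + 3 \frac{l}{p} = -6 + \frac{3 l}{p}$)
$a{\left(A \right)} = -4 + 2 A$ ($a{\left(A \right)} = 2 A - 4 = -4 + 2 A$)
$1 a{\left(X{\left(-2,-5 \right)} \right)} = 1 \left(-4 + 2 \left(-6 + 3 \left(-5\right) \frac{1}{-2}\right)\right) = 1 \left(-4 + 2 \left(-6 + 3 \left(-5\right) \left(- \frac{1}{2}\right)\right)\right) = 1 \left(-4 + 2 \left(-6 + \frac{15}{2}\right)\right) = 1 \left(-4 + 2 \cdot \frac{3}{2}\right) = 1 \left(-4 + 3\right) = 1 \left(-1\right) = -1$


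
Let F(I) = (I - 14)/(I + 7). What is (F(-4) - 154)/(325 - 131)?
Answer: -80/97 ≈ -0.82474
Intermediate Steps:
F(I) = (-14 + I)/(7 + I)
(F(-4) - 154)/(325 - 131) = ((-14 - 4)/(7 - 4) - 154)/(325 - 131) = (-18/3 - 154)/194 = ((1/3)*(-18) - 154)*(1/194) = (-6 - 154)*(1/194) = -160*1/194 = -80/97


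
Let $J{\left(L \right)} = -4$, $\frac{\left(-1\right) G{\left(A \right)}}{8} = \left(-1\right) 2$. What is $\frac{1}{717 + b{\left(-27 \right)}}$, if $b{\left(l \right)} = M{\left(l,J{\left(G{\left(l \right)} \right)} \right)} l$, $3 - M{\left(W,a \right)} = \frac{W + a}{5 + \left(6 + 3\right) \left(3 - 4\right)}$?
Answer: $\frac{4}{3381} \approx 0.0011831$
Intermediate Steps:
$G{\left(A \right)} = 16$ ($G{\left(A \right)} = - 8 \left(\left(-1\right) 2\right) = \left(-8\right) \left(-2\right) = 16$)
$M{\left(W,a \right)} = 3 + \frac{W}{4} + \frac{a}{4}$ ($M{\left(W,a \right)} = 3 - \frac{W + a}{5 + \left(6 + 3\right) \left(3 - 4\right)} = 3 - \frac{W + a}{5 + 9 \left(-1\right)} = 3 - \frac{W + a}{5 - 9} = 3 - \frac{W + a}{-4} = 3 - \left(W + a\right) \left(- \frac{1}{4}\right) = 3 - \left(- \frac{W}{4} - \frac{a}{4}\right) = 3 + \left(\frac{W}{4} + \frac{a}{4}\right) = 3 + \frac{W}{4} + \frac{a}{4}$)
$b{\left(l \right)} = l \left(2 + \frac{l}{4}\right)$ ($b{\left(l \right)} = \left(3 + \frac{l}{4} + \frac{1}{4} \left(-4\right)\right) l = \left(3 + \frac{l}{4} - 1\right) l = \left(2 + \frac{l}{4}\right) l = l \left(2 + \frac{l}{4}\right)$)
$\frac{1}{717 + b{\left(-27 \right)}} = \frac{1}{717 + \frac{1}{4} \left(-27\right) \left(8 - 27\right)} = \frac{1}{717 + \frac{1}{4} \left(-27\right) \left(-19\right)} = \frac{1}{717 + \frac{513}{4}} = \frac{1}{\frac{3381}{4}} = \frac{4}{3381}$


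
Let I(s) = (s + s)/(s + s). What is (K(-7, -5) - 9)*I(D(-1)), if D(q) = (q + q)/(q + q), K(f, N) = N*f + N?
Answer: 21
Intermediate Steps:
K(f, N) = N + N*f
D(q) = 1 (D(q) = (2*q)/((2*q)) = (2*q)*(1/(2*q)) = 1)
I(s) = 1 (I(s) = (2*s)/((2*s)) = (2*s)*(1/(2*s)) = 1)
(K(-7, -5) - 9)*I(D(-1)) = (-5*(1 - 7) - 9)*1 = (-5*(-6) - 9)*1 = (30 - 9)*1 = 21*1 = 21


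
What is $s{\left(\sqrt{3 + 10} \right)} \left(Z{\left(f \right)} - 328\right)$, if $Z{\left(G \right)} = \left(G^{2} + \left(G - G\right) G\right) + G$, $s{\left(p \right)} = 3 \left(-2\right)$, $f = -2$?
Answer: $1956$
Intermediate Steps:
$s{\left(p \right)} = -6$
$Z{\left(G \right)} = G + G^{2}$ ($Z{\left(G \right)} = \left(G^{2} + 0 G\right) + G = \left(G^{2} + 0\right) + G = G^{2} + G = G + G^{2}$)
$s{\left(\sqrt{3 + 10} \right)} \left(Z{\left(f \right)} - 328\right) = - 6 \left(- 2 \left(1 - 2\right) - 328\right) = - 6 \left(\left(-2\right) \left(-1\right) - 328\right) = - 6 \left(2 - 328\right) = \left(-6\right) \left(-326\right) = 1956$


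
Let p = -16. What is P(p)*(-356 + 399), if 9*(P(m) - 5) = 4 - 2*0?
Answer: 2107/9 ≈ 234.11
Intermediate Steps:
P(m) = 49/9 (P(m) = 5 + (4 - 2*0)/9 = 5 + (4 + 0)/9 = 5 + (⅑)*4 = 5 + 4/9 = 49/9)
P(p)*(-356 + 399) = 49*(-356 + 399)/9 = (49/9)*43 = 2107/9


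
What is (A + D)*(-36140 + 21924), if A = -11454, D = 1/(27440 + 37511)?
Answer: 10575975472648/64951 ≈ 1.6283e+8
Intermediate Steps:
D = 1/64951 ≈ 1.5396e-5
(A + D)*(-36140 + 21924) = (-11454 + 1/64951)*(-36140 + 21924) = -743948753/64951*(-14216) = 10575975472648/64951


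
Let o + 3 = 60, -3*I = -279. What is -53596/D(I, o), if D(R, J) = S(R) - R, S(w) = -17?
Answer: 26798/55 ≈ 487.24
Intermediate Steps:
I = 93 (I = -⅓*(-279) = 93)
o = 57 (o = -3 + 60 = 57)
D(R, J) = -17 - R
-53596/D(I, o) = -53596/(-17 - 1*93) = -53596/(-17 - 93) = -53596/(-110) = -53596*(-1/110) = 26798/55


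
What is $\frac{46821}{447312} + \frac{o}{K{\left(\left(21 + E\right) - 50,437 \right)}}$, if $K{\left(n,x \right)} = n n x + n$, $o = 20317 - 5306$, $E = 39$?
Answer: $\frac{1460191057}{3258667920} \approx 0.44809$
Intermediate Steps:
$o = 15011$
$K{\left(n,x \right)} = n + x n^{2}$ ($K{\left(n,x \right)} = n^{2} x + n = x n^{2} + n = n + x n^{2}$)
$\frac{46821}{447312} + \frac{o}{K{\left(\left(21 + E\right) - 50,437 \right)}} = \frac{46821}{447312} + \frac{15011}{\left(\left(21 + 39\right) - 50\right) \left(1 + \left(\left(21 + 39\right) - 50\right) 437\right)} = 46821 \cdot \frac{1}{447312} + \frac{15011}{\left(60 - 50\right) \left(1 + \left(60 - 50\right) 437\right)} = \frac{15607}{149104} + \frac{15011}{10 \left(1 + 10 \cdot 437\right)} = \frac{15607}{149104} + \frac{15011}{10 \left(1 + 4370\right)} = \frac{15607}{149104} + \frac{15011}{10 \cdot 4371} = \frac{15607}{149104} + \frac{15011}{43710} = \frac{1460191057}{3258667920}$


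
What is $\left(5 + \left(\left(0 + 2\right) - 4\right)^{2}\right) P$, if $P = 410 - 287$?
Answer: $1107$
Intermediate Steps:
$P = 123$ ($P = 410 - 287 = 123$)
$\left(5 + \left(\left(0 + 2\right) - 4\right)^{2}\right) P = \left(5 + \left(\left(0 + 2\right) - 4\right)^{2}\right) 123 = \left(5 + \left(2 - 4\right)^{2}\right) 123 = \left(5 + \left(-2\right)^{2}\right) 123 = \left(5 + 4\right) 123 = 9 \cdot 123 = 1107$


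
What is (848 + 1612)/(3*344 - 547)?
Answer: 492/97 ≈ 5.0722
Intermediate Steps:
(848 + 1612)/(3*344 - 547) = 2460/(1032 - 547) = 2460/485 = 2460*(1/485) = 492/97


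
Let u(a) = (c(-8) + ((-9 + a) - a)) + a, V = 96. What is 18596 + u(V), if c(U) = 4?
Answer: 18687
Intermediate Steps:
u(a) = -5 + a (u(a) = (4 + ((-9 + a) - a)) + a = (4 - 9) + a = -5 + a)
18596 + u(V) = 18596 + (-5 + 96) = 18596 + 91 = 18687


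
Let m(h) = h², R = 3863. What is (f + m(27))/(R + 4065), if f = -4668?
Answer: -3939/7928 ≈ -0.49685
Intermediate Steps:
(f + m(27))/(R + 4065) = (-4668 + 27²)/(3863 + 4065) = (-4668 + 729)/7928 = -3939*1/7928 = -3939/7928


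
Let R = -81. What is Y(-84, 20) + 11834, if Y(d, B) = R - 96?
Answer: 11657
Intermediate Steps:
Y(d, B) = -177 (Y(d, B) = -81 - 96 = -177)
Y(-84, 20) + 11834 = -177 + 11834 = 11657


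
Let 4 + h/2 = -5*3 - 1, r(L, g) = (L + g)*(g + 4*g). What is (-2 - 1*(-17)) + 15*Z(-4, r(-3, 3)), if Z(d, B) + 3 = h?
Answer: -630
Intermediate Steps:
r(L, g) = 5*g*(L + g) (r(L, g) = (L + g)*(5*g) = 5*g*(L + g))
h = -40 (h = -8 + 2*(-5*3 - 1) = -8 + 2*(-15 - 1) = -8 + 2*(-16) = -8 - 32 = -40)
Z(d, B) = -43 (Z(d, B) = -3 - 40 = -43)
(-2 - 1*(-17)) + 15*Z(-4, r(-3, 3)) = (-2 - 1*(-17)) + 15*(-43) = (-2 + 17) - 645 = 15 - 645 = -630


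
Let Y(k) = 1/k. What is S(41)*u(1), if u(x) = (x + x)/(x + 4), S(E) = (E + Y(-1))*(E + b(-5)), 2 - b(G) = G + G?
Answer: 848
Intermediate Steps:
b(G) = 2 - 2*G (b(G) = 2 - (G + G) = 2 - 2*G)
S(E) = (-1 + E)*(12 + E) (S(E) = (E + 1/(-1))*(E + (2 - 2*(-5))) = (E - 1)*(E + (2 + 10)) = (-1 + E)*(E + 12) = (-1 + E)*(12 + E))
u(x) = 2*x/(4 + x) (u(x) = (2*x)/(4 + x) = 2*x/(4 + x))
S(41)*u(1) = (-12 + 41² + 11*41)*(2*1/(4 + 1)) = (-12 + 1681 + 451)*(2*1/5) = 2120*(2*1*(⅕)) = 2120*(⅖) = 848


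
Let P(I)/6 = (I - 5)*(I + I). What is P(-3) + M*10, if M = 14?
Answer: 428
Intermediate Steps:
P(I) = 12*I*(-5 + I) (P(I) = 6*((I - 5)*(I + I)) = 6*((-5 + I)*(2*I)) = 6*(2*I*(-5 + I)) = 12*I*(-5 + I))
P(-3) + M*10 = 12*(-3)*(-5 - 3) + 14*10 = 12*(-3)*(-8) + 140 = 288 + 140 = 428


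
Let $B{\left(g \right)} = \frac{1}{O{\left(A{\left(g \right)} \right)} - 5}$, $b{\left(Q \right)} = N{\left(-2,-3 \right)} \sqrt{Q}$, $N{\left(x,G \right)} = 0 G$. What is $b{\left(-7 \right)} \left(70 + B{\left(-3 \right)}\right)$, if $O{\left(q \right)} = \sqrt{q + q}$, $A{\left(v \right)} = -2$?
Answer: $0$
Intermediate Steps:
$N{\left(x,G \right)} = 0$
$O{\left(q \right)} = \sqrt{2} \sqrt{q}$ ($O{\left(q \right)} = \sqrt{2 q} = \sqrt{2} \sqrt{q}$)
$b{\left(Q \right)} = 0$ ($b{\left(Q \right)} = 0 \sqrt{Q} = 0$)
$B{\left(g \right)} = \frac{-5 - 2 i}{29}$ ($B{\left(g \right)} = \frac{1}{\sqrt{2} \sqrt{-2} - 5} = \frac{1}{\sqrt{2} i \sqrt{2} - 5} = \frac{1}{2 i - 5} = \frac{1}{-5 + 2 i} = \frac{-5 - 2 i}{29}$)
$b{\left(-7 \right)} \left(70 + B{\left(-3 \right)}\right) = 0 \left(70 - \left(\frac{5}{29} + \frac{2 i}{29}\right)\right) = 0 \left(\frac{2025}{29} - \frac{2 i}{29}\right) = 0$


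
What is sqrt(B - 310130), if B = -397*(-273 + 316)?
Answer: I*sqrt(327201) ≈ 572.01*I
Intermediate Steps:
B = -17071 (B = -397*43 = -17071)
sqrt(B - 310130) = sqrt(-17071 - 310130) = sqrt(-327201) = I*sqrt(327201)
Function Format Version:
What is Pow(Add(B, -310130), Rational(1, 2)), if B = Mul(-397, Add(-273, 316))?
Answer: Mul(I, Pow(327201, Rational(1, 2))) ≈ Mul(572.01, I)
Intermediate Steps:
B = -17071 (B = Mul(-397, 43) = -17071)
Pow(Add(B, -310130), Rational(1, 2)) = Pow(Add(-17071, -310130), Rational(1, 2)) = Pow(-327201, Rational(1, 2)) = Mul(I, Pow(327201, Rational(1, 2)))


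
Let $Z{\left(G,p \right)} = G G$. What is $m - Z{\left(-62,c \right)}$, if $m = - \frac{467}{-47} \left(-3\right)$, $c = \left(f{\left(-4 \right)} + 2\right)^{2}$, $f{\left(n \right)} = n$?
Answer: $- \frac{182069}{47} \approx -3873.8$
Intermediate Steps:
$c = 4$ ($c = \left(-4 + 2\right)^{2} = \left(-2\right)^{2} = 4$)
$Z{\left(G,p \right)} = G^{2}$
$m = - \frac{1401}{47}$ ($m = \left(-467\right) \left(- \frac{1}{47}\right) \left(-3\right) = \frac{467}{47} \left(-3\right) = - \frac{1401}{47} \approx -29.809$)
$m - Z{\left(-62,c \right)} = - \frac{1401}{47} - \left(-62\right)^{2} = - \frac{1401}{47} - 3844 = - \frac{182069}{47}$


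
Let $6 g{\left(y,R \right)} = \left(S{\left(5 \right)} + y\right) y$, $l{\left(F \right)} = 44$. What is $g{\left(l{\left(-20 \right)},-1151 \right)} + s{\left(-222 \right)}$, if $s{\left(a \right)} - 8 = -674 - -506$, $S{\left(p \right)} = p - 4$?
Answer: $170$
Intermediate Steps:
$S{\left(p \right)} = -4 + p$
$s{\left(a \right)} = -160$ ($s{\left(a \right)} = 8 - 168 = -160$)
$g{\left(y,R \right)} = \frac{y \left(1 + y\right)}{6}$ ($g{\left(y,R \right)} = \frac{\left(\left(-4 + 5\right) + y\right) y}{6} = \frac{\left(1 + y\right) y}{6} = \frac{y \left(1 + y\right)}{6}$)
$g{\left(l{\left(-20 \right)},-1151 \right)} + s{\left(-222 \right)} = \frac{1}{6} \cdot 44 \left(1 + 44\right) - 160 = \frac{1}{6} \cdot 44 \cdot 45 - 160 = 330 - 160 = 170$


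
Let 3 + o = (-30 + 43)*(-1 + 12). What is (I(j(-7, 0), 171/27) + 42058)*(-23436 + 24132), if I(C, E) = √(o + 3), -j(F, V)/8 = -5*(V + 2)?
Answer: 29272368 + 696*√143 ≈ 2.9281e+7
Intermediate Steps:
j(F, V) = 80 + 40*V (j(F, V) = -(-40)*(V + 2) = -(-40)*(2 + V) = -8*(-10 - 5*V) = 80 + 40*V)
o = 140 (o = -3 + (-30 + 43)*(-1 + 12) = -3 + 13*11 = -3 + 143 = 140)
I(C, E) = √143 (I(C, E) = √(140 + 3) = √143)
(I(j(-7, 0), 171/27) + 42058)*(-23436 + 24132) = (√143 + 42058)*(-23436 + 24132) = (42058 + √143)*696 = 29272368 + 696*√143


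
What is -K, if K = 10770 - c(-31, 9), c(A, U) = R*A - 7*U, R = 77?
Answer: -13220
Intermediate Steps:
c(A, U) = -7*U + 77*A (c(A, U) = 77*A - 7*U = -7*U + 77*A)
K = 13220 (K = 10770 - (-7*9 + 77*(-31)) = 10770 - (-63 - 2387) = 10770 - 1*(-2450) = 10770 + 2450 = 13220)
-K = -1*13220 = -13220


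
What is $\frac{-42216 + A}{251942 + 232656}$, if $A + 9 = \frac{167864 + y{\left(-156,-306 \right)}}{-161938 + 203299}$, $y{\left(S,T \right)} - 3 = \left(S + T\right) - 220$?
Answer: $- \frac{873150520}{10021728939} \approx -0.087126$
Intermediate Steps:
$y{\left(S,T \right)} = -217 + S + T$ ($y{\left(S,T \right)} = 3 - \left(220 - S - T\right) = 3 + \left(-220 + S + T\right) = -217 + S + T$)
$A = - \frac{205064}{41361}$ ($A = -9 + \frac{167864 - 679}{-161938 + 203299} = -9 + \frac{167864 - 679}{41361} = -9 + 167185 \cdot \frac{1}{41361} = -9 + \frac{167185}{41361} = - \frac{205064}{41361} \approx -4.9579$)
$\frac{-42216 + A}{251942 + 232656} = \frac{-42216 - \frac{205064}{41361}}{251942 + 232656} = - \frac{1746301040}{41361 \cdot 484598} = \left(- \frac{1746301040}{41361}\right) \frac{1}{484598} = - \frac{873150520}{10021728939}$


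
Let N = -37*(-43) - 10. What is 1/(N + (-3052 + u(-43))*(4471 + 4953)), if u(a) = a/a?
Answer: -1/28751043 ≈ -3.4781e-8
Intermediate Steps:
u(a) = 1
N = 1581 (N = 1591 - 10 = 1581)
1/(N + (-3052 + u(-43))*(4471 + 4953)) = 1/(1581 + (-3052 + 1)*(4471 + 4953)) = 1/(1581 - 3051*9424) = 1/(1581 - 28752624) = 1/(-28751043) = -1/28751043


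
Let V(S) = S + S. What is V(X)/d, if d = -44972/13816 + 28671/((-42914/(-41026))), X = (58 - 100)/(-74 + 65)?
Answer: 2075149384/6093460923573 ≈ 0.00034055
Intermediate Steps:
X = 14/3 (X = -42/(-9) = -42*(-⅑) = 14/3 ≈ 4.6667)
d = 2031153641191/74112478 (d = -44972*1/13816 + 28671/((-42914*(-1/41026))) = -11243/3454 + 28671/(21457/20513) = -11243/3454 + 28671*(20513/21457) = -11243/3454 + 588128223/21457 = 2031153641191/74112478 ≈ 27406.)
V(S) = 2*S
V(X)/d = (2*(14/3))/(2031153641191/74112478) = (28/3)*(74112478/2031153641191) = 2075149384/6093460923573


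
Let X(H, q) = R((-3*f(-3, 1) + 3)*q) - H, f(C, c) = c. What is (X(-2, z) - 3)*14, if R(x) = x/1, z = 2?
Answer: -14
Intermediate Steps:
R(x) = x (R(x) = x*1 = x)
X(H, q) = -H (X(H, q) = (-3*1 + 3)*q - H = (-3 + 3)*q - H = 0*q - H = 0 - H = -H)
(X(-2, z) - 3)*14 = (-1*(-2) - 3)*14 = (2 - 3)*14 = -1*14 = -14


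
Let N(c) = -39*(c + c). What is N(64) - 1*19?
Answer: -5011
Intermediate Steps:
N(c) = -78*c (N(c) = -39*2*c = -78*c)
N(64) - 1*19 = -78*64 - 1*19 = -4992 - 19 = -5011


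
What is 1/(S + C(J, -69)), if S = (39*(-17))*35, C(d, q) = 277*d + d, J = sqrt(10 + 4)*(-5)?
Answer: -663/14612075 + 278*sqrt(14)/102284525 ≈ -3.5204e-5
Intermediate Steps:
J = -5*sqrt(14) (J = sqrt(14)*(-5) = -5*sqrt(14) ≈ -18.708)
C(d, q) = 278*d
S = -23205 (S = -663*35 = -23205)
1/(S + C(J, -69)) = 1/(-23205 + 278*(-5*sqrt(14))) = 1/(-23205 - 1390*sqrt(14))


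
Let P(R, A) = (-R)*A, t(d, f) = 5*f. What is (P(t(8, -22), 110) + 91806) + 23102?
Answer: 127008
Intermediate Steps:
P(R, A) = -A*R
(P(t(8, -22), 110) + 91806) + 23102 = (-1*110*5*(-22) + 91806) + 23102 = (-1*110*(-110) + 91806) + 23102 = (12100 + 91806) + 23102 = 103906 + 23102 = 127008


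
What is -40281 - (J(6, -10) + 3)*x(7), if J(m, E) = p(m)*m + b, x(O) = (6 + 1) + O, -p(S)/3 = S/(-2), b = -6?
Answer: -40995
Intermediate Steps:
p(S) = 3*S/2 (p(S) = -3*S/(-2) = -3*S*(-1)/2 = -(-3)*S/2 = 3*S/2)
x(O) = 7 + O
J(m, E) = -6 + 3*m²/2 (J(m, E) = (3*m/2)*m - 6 = 3*m²/2 - 6 = -6 + 3*m²/2)
-40281 - (J(6, -10) + 3)*x(7) = -40281 - ((-6 + (3/2)*6²) + 3)*(7 + 7) = -40281 - ((-6 + (3/2)*36) + 3)*14 = -40281 - ((-6 + 54) + 3)*14 = -40281 - (48 + 3)*14 = -40281 - 51*14 = -40281 - 1*714 = -40281 - 714 = -40995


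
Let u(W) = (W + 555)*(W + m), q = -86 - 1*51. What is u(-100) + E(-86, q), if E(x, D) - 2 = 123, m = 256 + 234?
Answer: 177575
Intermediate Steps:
m = 490
q = -137 (q = -86 - 51 = -137)
E(x, D) = 125 (E(x, D) = 2 + 123 = 125)
u(W) = (490 + W)*(555 + W) (u(W) = (W + 555)*(W + 490) = (555 + W)*(490 + W) = (490 + W)*(555 + W))
u(-100) + E(-86, q) = (271950 + (-100)² + 1045*(-100)) + 125 = (271950 + 10000 - 104500) + 125 = 177450 + 125 = 177575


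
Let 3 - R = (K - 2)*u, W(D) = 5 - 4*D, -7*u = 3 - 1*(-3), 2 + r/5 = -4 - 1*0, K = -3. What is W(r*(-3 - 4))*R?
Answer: 7515/7 ≈ 1073.6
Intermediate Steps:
r = -30 (r = -10 + 5*(-4 - 1*0) = -10 + 5*(-4 + 0) = -10 + 5*(-4) = -10 - 20 = -30)
u = -6/7 (u = -(3 - 1*(-3))/7 = -(3 + 3)/7 = -⅐*6 = -6/7 ≈ -0.85714)
R = -9/7 (R = 3 - (-3 - 2)*(-6)/7 = 3 - (-5)*(-6)/7 = 3 - 1*30/7 = 3 - 30/7 = -9/7 ≈ -1.2857)
W(r*(-3 - 4))*R = (5 - (-120)*(-3 - 4))*(-9/7) = (5 - (-120)*(-7))*(-9/7) = (5 - 4*210)*(-9/7) = (5 - 840)*(-9/7) = -835*(-9/7) = 7515/7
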